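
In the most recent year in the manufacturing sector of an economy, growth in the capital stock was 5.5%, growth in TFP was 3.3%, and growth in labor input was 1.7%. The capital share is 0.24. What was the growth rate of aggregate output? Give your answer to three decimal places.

Labor's share = 1 − 0.24 = 0.76.
The capital stock: 0.24 × 5.5 = 1.32 pp.
Labor input: 0.76 × 1.7 = 1.292 pp.
Output growth = 3.3 + 2.612 = 5.912%.

Aggregate output growth was 5.912%.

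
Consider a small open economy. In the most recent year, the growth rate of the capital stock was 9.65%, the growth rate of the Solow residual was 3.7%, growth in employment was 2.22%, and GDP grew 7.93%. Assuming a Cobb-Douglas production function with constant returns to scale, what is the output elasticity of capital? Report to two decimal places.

gY = gA + α·gK + (1−α)·gL, so gY − gA − gL = α(gK − gL).
7.93 − 3.7 − 2.22 = α × (9.65 − 2.22).
2.01 = 7.43 α, so α = 0.2705.

0.27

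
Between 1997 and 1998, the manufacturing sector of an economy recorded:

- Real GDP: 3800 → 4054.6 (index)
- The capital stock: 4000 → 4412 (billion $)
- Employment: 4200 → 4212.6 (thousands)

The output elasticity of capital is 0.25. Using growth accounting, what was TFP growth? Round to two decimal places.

Real GDP growth = (4054.6 − 3800) / 3800 = 6.7%.
The capital stock growth = (4412 − 4000) / 4000 = 10.3%.
Employment growth = (4212.6 − 4200) / 4200 = 0.3%.
Labor's share = 1 − 0.25 = 0.75.
The capital stock: 0.25 × 10.3 = 2.575 pp.
Employment: 0.75 × 0.3 = 0.225 pp.
TFP growth = 6.7 − 2.8 = 3.9%.

TFP growth was 3.90%.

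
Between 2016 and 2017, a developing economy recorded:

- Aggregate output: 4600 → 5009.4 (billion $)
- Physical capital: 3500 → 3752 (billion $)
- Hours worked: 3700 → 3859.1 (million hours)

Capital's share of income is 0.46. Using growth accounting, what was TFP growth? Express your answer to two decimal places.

Aggregate output growth = (5009.4 − 4600) / 4600 = 8.9%.
Physical capital growth = (3752 − 3500) / 3500 = 7.2%.
Hours worked growth = (3859.1 − 3700) / 3700 = 4.3%.
Labor's share = 1 − 0.46 = 0.54.
Physical capital: 0.46 × 7.2 = 3.312 pp.
Hours worked: 0.54 × 4.3 = 2.322 pp.
TFP growth = 8.9 − 5.634 = 3.266%.

TFP grew 3.27%.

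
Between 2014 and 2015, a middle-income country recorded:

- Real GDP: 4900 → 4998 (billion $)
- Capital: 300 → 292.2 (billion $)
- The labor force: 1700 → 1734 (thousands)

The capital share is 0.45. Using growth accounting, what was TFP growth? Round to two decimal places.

TFP growth was 2.07%.

Real GDP growth = (4998 − 4900) / 4900 = 2%.
Capital growth = (292.2 − 300) / 300 = -2.6%.
The labor force growth = (1734 − 1700) / 1700 = 2%.
Labor's share = 1 − 0.45 = 0.55.
Capital: 0.45 × (-2.6) = -1.17 pp.
The labor force: 0.55 × 2 = 1.1 pp.
TFP growth = 2 + 0.07 = 2.07%.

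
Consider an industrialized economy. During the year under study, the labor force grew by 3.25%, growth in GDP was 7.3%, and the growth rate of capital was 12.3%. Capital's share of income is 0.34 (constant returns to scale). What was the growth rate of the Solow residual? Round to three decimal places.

0.973%

Labor's share = 1 − 0.34 = 0.66.
Capital: 0.34 × 12.3 = 4.182 pp.
The labor force: 0.66 × 3.25 = 2.145 pp.
TFP growth = 7.3 − 6.327 = 0.973%.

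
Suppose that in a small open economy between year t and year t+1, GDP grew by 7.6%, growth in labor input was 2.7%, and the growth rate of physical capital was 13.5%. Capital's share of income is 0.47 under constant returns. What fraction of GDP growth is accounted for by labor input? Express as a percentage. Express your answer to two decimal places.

18.83%

Labor's share = 1 − 0.47 = 0.53.
Labor input contributed 0.53 × 2.7 = 1.431 pp.
Share of growth = 1.431 / 7.6 × 100 = 18.8289%.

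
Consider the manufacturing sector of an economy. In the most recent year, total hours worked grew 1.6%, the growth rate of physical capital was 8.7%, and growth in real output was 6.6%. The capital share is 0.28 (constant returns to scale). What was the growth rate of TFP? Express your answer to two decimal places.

Labor's share = 1 − 0.28 = 0.72.
Physical capital: 0.28 × 8.7 = 2.436 pp.
Total hours worked: 0.72 × 1.6 = 1.152 pp.
TFP growth = 6.6 − 3.588 = 3.012%.

TFP growth was 3.01%.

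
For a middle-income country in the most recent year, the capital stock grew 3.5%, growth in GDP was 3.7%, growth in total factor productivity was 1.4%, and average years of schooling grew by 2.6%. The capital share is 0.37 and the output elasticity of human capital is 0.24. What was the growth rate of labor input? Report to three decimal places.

0.977%

Labor's share = 1 − 0.37 − 0.24 = 0.39.
gY = gA + 0.37×3.5 + 0.24×2.6 + 0.39×g.
0.39×g = 3.7 − 1.4 − 1.919 = 0.381.
g = 0.381 / 0.39 = 0.97692%.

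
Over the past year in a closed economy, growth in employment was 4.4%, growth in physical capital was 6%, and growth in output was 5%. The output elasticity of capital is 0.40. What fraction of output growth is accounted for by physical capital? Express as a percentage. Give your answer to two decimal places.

Physical capital accounted for 48.00% of growth.

Physical capital contributed 0.4 × 6 = 2.4 pp.
Share of growth = 2.4 / 5 × 100 = 48%.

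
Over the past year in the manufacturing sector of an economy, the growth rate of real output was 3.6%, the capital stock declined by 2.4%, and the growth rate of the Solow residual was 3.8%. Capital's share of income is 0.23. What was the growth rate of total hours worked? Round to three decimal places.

0.457%

Labor's share = 1 − 0.23 = 0.77.
gY = gA + 0.23×(-2.4) + 0.77×g.
0.77×g = 3.6 − 3.8 + 0.552 = 0.352.
g = 0.352 / 0.77 = 0.45714%.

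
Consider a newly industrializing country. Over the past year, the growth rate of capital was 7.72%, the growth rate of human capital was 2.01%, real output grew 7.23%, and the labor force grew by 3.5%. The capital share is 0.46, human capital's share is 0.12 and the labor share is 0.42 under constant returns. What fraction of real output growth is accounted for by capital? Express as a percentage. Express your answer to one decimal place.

49.1%

Capital contributed 0.46 × 7.72 = 3.5512 pp.
Share of growth = 3.5512 / 7.23 × 100 = 49.118%.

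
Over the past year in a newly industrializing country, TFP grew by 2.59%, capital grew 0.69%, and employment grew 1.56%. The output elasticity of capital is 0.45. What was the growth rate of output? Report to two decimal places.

Labor's share = 1 − 0.45 = 0.55.
Capital: 0.45 × 0.69 = 0.3105 pp.
Employment: 0.55 × 1.56 = 0.858 pp.
Output growth = 2.59 + 1.1685 = 3.7585%.

Output grew 3.76%.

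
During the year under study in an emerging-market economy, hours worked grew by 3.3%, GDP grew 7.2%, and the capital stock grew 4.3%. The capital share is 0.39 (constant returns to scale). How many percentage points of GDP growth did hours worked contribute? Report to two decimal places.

Labor's share = 1 − 0.39 = 0.61.
Contribution = share × growth = 0.61 × 3.3 = 2.013 pp.

2.01 percentage points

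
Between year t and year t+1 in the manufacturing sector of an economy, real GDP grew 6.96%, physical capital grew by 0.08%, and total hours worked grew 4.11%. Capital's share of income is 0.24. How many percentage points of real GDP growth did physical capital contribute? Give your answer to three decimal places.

0.019 percentage points

Contribution = share × growth = 0.24 × 0.08 = 0.0192 pp.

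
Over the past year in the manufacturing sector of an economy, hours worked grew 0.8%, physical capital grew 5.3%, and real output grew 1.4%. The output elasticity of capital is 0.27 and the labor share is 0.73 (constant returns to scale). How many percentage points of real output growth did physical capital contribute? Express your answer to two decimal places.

1.43 percentage points

Contribution = share × growth = 0.27 × 5.3 = 1.431 pp.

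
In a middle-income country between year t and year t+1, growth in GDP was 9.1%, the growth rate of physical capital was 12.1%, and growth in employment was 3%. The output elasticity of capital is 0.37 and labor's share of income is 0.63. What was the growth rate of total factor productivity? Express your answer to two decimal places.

2.73%

Labor's share = 1 − 0.37 = 0.63.
Physical capital: 0.37 × 12.1 = 4.477 pp.
Employment: 0.63 × 3 = 1.89 pp.
TFP growth = 9.1 − 6.367 = 2.733%.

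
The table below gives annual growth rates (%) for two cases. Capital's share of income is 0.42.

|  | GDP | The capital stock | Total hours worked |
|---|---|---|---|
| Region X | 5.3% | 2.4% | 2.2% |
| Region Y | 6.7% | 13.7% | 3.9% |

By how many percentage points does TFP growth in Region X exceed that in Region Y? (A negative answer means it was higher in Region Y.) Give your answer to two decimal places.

Labor's share = 1 − 0.42 = 0.58.
Region X: TFP = 5.3 − 1.008 − 1.276 = 3.016%.
Region Y: TFP = 6.7 − 5.754 − 2.262 = -1.316%.
Difference = 3.016 − (-1.316) = 4.332 pp.

4.33 percentage points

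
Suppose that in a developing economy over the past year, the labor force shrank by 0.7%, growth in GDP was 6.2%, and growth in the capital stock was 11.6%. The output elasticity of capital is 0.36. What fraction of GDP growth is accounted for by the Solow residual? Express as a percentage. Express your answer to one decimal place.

The Solow residual accounted for 39.9% of growth.

Labor's share = 1 − 0.36 = 0.64.
The capital stock: 0.36 × 11.6 = 4.176 pp.
The labor force: 0.64 × (-0.7) = -0.448 pp.
TFP growth = 6.2 − 3.728 = 2.472%.
TFP share of growth = 2.472 / 6.2 × 100 = 39.871%.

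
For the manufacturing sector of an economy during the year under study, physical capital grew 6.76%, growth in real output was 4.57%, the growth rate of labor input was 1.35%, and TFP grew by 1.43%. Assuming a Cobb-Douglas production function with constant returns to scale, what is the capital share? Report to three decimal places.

gY = gA + α·gK + (1−α)·gL, so gY − gA − gL = α(gK − gL).
4.57 − 1.43 − 1.35 = α × (6.76 − 1.35).
1.79 = 5.41 α, so α = 0.33087.

The capital share is 0.331.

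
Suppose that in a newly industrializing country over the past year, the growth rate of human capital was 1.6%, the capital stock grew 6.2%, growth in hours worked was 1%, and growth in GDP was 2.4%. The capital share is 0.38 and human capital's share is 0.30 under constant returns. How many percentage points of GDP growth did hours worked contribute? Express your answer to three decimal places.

0.320 percentage points

Labor's share = 1 − 0.38 − 0.3 = 0.32.
Contribution = share × growth = 0.32 × 1 = 0.32 pp.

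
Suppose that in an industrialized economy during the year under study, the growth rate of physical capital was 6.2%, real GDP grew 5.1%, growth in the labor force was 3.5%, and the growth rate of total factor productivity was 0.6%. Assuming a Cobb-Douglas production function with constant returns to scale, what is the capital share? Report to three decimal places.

α = 0.370

gY = gA + α·gK + (1−α)·gL, so gY − gA − gL = α(gK − gL).
5.1 − 0.6 − 3.5 = α × (6.2 − 3.5).
1 = 2.7 α, so α = 0.37037.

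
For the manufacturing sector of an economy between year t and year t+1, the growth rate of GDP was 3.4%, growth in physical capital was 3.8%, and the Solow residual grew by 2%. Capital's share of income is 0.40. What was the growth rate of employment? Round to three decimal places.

Labor's share = 1 − 0.4 = 0.6.
gY = gA + 0.4×3.8 + 0.6×g.
0.6×g = 3.4 − 2 − 1.52 = -0.12.
g = -0.12 / 0.6 = -0.2%.

-0.200%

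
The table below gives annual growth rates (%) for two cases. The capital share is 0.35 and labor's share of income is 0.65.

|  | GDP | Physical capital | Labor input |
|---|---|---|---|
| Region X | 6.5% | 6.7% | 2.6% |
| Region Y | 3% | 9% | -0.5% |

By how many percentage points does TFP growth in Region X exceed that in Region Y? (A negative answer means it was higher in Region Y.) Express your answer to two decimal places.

Labor's share = 1 − 0.35 = 0.65.
Region X: TFP = 6.5 − 2.345 − 1.69 = 2.465%.
Region Y: TFP = 3 − 3.15 + 0.325 = 0.175%.
Difference = 2.465 − (0.175) = 2.29 pp.

2.29 percentage points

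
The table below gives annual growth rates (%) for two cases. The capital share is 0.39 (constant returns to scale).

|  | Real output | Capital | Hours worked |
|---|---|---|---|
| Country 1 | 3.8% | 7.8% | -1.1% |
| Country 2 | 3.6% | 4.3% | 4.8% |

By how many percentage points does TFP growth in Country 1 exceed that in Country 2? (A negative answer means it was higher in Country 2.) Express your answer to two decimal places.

2.43 percentage points

Labor's share = 1 − 0.39 = 0.61.
Country 1: TFP = 3.8 − 3.042 + 0.671 = 1.429%.
Country 2: TFP = 3.6 − 1.677 − 2.928 = -1.005%.
Difference = 1.429 − (-1.005) = 2.434 pp.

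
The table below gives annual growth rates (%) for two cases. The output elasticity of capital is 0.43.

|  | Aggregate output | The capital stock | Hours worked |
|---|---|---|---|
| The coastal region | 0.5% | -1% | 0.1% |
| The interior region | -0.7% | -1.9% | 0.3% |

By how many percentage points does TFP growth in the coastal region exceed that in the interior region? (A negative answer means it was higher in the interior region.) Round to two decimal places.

0.93 percentage points

Labor's share = 1 − 0.43 = 0.57.
The coastal region: TFP = 0.5 + 0.43 − 0.057 = 0.873%.
The interior region: TFP = -0.7 + 0.817 − 0.171 = -0.054%.
Difference = 0.873 − (-0.054) = 0.927 pp.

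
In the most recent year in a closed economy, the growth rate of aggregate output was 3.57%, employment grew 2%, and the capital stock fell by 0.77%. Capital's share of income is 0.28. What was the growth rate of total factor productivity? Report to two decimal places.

2.35%

Labor's share = 1 − 0.28 = 0.72.
The capital stock: 0.28 × (-0.77) = -0.2156 pp.
Employment: 0.72 × 2 = 1.44 pp.
TFP growth = 3.57 − 1.2244 = 2.3456%.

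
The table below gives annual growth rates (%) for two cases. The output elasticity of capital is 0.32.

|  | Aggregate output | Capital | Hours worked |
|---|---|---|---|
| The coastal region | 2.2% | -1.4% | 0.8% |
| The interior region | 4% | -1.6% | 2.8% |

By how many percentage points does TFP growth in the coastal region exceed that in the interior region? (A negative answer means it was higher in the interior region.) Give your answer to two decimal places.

-0.50 percentage points

Labor's share = 1 − 0.32 = 0.68.
The coastal region: TFP = 2.2 + 0.448 − 0.544 = 2.104%.
The interior region: TFP = 4 + 0.512 − 1.904 = 2.608%.
Difference = 2.104 − (2.608) = -0.504 pp.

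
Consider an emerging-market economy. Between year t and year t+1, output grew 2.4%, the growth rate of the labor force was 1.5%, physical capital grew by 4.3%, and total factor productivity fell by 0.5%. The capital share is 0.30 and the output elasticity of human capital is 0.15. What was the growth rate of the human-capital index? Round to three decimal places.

Labor's share = 1 − 0.3 − 0.15 = 0.55.
gY = gA + 0.3×4.3 + 0.55×1.5 + 0.15×g.
0.15×g = 2.4 + 0.5 − 2.115 = 0.785.
g = 0.785 / 0.15 = 5.23333%.

The human-capital index grew 5.233%.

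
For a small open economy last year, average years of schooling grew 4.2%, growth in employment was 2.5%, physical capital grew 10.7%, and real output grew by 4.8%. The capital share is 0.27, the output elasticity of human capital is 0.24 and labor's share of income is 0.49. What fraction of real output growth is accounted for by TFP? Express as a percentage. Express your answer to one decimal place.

Labor's share = 1 − 0.27 − 0.24 = 0.49.
Physical capital: 0.27 × 10.7 = 2.889 pp.
Average years of schooling: 0.24 × 4.2 = 1.008 pp.
Employment: 0.49 × 2.5 = 1.225 pp.
TFP growth = 4.8 − 5.122 = -0.322%.
TFP share of growth = -0.322 / 4.8 × 100 = -6.708%.

-6.7%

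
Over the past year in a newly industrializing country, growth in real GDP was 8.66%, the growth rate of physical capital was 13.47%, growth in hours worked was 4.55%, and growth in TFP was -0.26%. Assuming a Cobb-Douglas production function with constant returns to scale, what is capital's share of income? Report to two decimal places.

gY = gA + α·gK + (1−α)·gL, so gY − gA − gL = α(gK − gL).
8.66 + 0.26 − 4.55 = α × (13.47 − 4.55).
4.37 = 8.92 α, so α = 0.4899.

Capital's share of income is 0.49.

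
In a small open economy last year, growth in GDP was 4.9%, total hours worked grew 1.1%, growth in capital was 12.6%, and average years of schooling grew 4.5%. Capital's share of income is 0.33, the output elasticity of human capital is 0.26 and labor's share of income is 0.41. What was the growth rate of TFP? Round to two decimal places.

-0.88%

Labor's share = 1 − 0.33 − 0.26 = 0.41.
Capital: 0.33 × 12.6 = 4.158 pp.
Average years of schooling: 0.26 × 4.5 = 1.17 pp.
Total hours worked: 0.41 × 1.1 = 0.451 pp.
TFP growth = 4.9 − 5.779 = -0.879%.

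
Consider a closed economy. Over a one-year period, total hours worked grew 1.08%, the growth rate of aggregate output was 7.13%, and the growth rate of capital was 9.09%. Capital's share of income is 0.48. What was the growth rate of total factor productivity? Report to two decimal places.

Labor's share = 1 − 0.48 = 0.52.
Capital: 0.48 × 9.09 = 4.3632 pp.
Total hours worked: 0.52 × 1.08 = 0.5616 pp.
TFP growth = 7.13 − 4.9248 = 2.2052%.

2.21%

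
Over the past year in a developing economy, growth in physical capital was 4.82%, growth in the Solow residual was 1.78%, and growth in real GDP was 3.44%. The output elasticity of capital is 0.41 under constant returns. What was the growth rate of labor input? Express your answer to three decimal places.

Labor's share = 1 − 0.41 = 0.59.
gY = gA + 0.41×4.82 + 0.59×g.
0.59×g = 3.44 − 1.78 − 1.9762 = -0.3162.
g = -0.3162 / 0.59 = -0.53593%.

-0.536%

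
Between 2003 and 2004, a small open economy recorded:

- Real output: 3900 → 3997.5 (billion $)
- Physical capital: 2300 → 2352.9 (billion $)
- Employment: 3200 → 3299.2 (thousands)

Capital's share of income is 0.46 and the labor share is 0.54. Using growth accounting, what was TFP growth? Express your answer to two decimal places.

Real output growth = (3997.5 − 3900) / 3900 = 2.5%.
Physical capital growth = (2352.9 − 2300) / 2300 = 2.3%.
Employment growth = (3299.2 − 3200) / 3200 = 3.1%.
Labor's share = 1 − 0.46 = 0.54.
Physical capital: 0.46 × 2.3 = 1.058 pp.
Employment: 0.54 × 3.1 = 1.674 pp.
TFP growth = 2.5 − 2.732 = -0.232%.

-0.23%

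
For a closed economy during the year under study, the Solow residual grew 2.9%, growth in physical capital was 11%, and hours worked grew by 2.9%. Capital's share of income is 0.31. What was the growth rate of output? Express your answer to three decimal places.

8.311%

Labor's share = 1 − 0.31 = 0.69.
Physical capital: 0.31 × 11 = 3.41 pp.
Hours worked: 0.69 × 2.9 = 2.001 pp.
Output growth = 2.9 + 5.411 = 8.311%.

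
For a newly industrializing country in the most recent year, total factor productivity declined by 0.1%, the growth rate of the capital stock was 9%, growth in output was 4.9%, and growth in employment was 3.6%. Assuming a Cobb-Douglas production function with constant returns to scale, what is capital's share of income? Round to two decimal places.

gY = gA + α·gK + (1−α)·gL, so gY − gA − gL = α(gK − gL).
4.9 + 0.1 − 3.6 = α × (9 − 3.6).
1.4 = 5.4 α, so α = 0.2593.

α = 0.26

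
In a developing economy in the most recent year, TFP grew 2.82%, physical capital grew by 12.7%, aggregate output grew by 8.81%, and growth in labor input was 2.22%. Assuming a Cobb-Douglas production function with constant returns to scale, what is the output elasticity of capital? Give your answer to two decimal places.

α = 0.36

gY = gA + α·gK + (1−α)·gL, so gY − gA − gL = α(gK − gL).
8.81 − 2.82 − 2.22 = α × (12.7 − 2.22).
3.77 = 10.48 α, so α = 0.3597.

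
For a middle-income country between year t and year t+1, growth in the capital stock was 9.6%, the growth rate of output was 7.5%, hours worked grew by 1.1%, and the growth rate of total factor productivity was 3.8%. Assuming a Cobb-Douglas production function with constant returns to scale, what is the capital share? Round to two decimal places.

The capital share is 0.31.

gY = gA + α·gK + (1−α)·gL, so gY − gA − gL = α(gK − gL).
7.5 − 3.8 − 1.1 = α × (9.6 − 1.1).
2.6 = 8.5 α, so α = 0.3059.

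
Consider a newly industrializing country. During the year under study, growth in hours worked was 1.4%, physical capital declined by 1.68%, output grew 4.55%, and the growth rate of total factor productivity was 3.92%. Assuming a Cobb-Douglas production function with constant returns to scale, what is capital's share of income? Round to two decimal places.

Capital's share of income is 0.25.

gY = gA + α·gK + (1−α)·gL, so gY − gA − gL = α(gK − gL).
4.55 − 3.92 − 1.4 = α × (-1.68 − 1.4).
-0.77 = -3.08 α, so α = 0.25.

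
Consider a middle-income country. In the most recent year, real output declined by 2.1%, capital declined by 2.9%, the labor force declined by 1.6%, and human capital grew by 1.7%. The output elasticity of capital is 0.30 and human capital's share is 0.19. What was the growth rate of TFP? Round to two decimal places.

-0.74%

Labor's share = 1 − 0.3 − 0.19 = 0.51.
Capital: 0.3 × (-2.9) = -0.87 pp.
Human capital: 0.19 × 1.7 = 0.323 pp.
The labor force: 0.51 × (-1.6) = -0.816 pp.
TFP growth = -2.1 + 1.363 = -0.737%.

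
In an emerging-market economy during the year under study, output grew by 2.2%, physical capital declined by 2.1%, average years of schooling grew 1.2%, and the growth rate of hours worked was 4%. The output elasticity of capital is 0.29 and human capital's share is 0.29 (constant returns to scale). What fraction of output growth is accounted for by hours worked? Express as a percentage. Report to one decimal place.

Labor's share = 1 − 0.29 − 0.29 = 0.42.
Hours worked contributed 0.42 × 4 = 1.68 pp.
Share of growth = 1.68 / 2.2 × 100 = 76.364%.

76.4%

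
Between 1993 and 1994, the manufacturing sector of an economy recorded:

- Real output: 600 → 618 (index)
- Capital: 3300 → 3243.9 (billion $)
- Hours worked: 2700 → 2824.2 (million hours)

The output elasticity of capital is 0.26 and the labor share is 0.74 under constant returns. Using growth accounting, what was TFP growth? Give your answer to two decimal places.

Real output growth = (618 − 600) / 600 = 3%.
Capital growth = (3243.9 − 3300) / 3300 = -1.7%.
Hours worked growth = (2824.2 − 2700) / 2700 = 4.6%.
Labor's share = 1 − 0.26 = 0.74.
Capital: 0.26 × (-1.7) = -0.442 pp.
Hours worked: 0.74 × 4.6 = 3.404 pp.
TFP growth = 3 − 2.962 = 0.038%.

0.04%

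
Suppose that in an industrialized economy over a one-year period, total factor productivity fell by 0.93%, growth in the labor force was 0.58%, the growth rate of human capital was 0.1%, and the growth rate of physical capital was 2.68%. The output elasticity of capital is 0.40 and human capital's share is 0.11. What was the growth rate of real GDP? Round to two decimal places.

Real GDP grew 0.44%.

Labor's share = 1 − 0.4 − 0.11 = 0.49.
Physical capital: 0.4 × 2.68 = 1.072 pp.
Human capital: 0.11 × 0.1 = 0.011 pp.
The labor force: 0.49 × 0.58 = 0.2842 pp.
Output growth = -0.93 + 1.3672 = 0.4372%.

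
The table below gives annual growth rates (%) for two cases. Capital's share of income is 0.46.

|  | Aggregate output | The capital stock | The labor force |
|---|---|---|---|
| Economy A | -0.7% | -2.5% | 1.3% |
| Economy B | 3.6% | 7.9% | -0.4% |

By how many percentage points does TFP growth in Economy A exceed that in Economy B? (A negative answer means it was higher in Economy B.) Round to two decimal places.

Labor's share = 1 − 0.46 = 0.54.
Economy A: TFP = -0.7 + 1.15 − 0.702 = -0.252%.
Economy B: TFP = 3.6 − 3.634 + 0.216 = 0.182%.
Difference = -0.252 − (0.182) = -0.434 pp.

-0.43 percentage points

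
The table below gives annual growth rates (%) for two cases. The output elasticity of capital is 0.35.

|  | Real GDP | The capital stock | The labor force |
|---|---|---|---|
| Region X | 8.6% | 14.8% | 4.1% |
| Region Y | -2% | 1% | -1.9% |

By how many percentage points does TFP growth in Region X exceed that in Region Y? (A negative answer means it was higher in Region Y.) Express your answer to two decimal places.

1.87 percentage points

Labor's share = 1 − 0.35 = 0.65.
Region X: TFP = 8.6 − 5.18 − 2.665 = 0.755%.
Region Y: TFP = -2 − 0.35 + 1.235 = -1.115%.
Difference = 0.755 − (-1.115) = 1.87 pp.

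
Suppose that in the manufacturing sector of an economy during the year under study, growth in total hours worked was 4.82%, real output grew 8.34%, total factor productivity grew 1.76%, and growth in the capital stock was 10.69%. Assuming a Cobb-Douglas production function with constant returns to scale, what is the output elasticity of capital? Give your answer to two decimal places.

0.30

gY = gA + α·gK + (1−α)·gL, so gY − gA − gL = α(gK − gL).
8.34 − 1.76 − 4.82 = α × (10.69 − 4.82).
1.76 = 5.87 α, so α = 0.2998.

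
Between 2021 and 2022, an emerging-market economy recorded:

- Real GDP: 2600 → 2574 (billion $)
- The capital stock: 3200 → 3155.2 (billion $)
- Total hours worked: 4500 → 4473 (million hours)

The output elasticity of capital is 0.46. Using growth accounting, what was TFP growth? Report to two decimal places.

-0.03%

Real GDP growth = (2574 − 2600) / 2600 = -1%.
The capital stock growth = (3155.2 − 3200) / 3200 = -1.4%.
Total hours worked growth = (4473 − 4500) / 4500 = -0.6%.
Labor's share = 1 − 0.46 = 0.54.
The capital stock: 0.46 × (-1.4) = -0.644 pp.
Total hours worked: 0.54 × (-0.6) = -0.324 pp.
TFP growth = -1 + 0.968 = -0.032%.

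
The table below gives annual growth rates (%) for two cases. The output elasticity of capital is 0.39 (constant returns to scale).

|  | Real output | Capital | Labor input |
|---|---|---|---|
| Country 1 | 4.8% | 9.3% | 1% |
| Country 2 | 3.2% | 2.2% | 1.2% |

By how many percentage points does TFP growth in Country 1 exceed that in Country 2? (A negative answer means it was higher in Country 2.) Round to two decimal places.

Labor's share = 1 − 0.39 = 0.61.
Country 1: TFP = 4.8 − 3.627 − 0.61 = 0.563%.
Country 2: TFP = 3.2 − 0.858 − 0.732 = 1.61%.
Difference = 0.563 − (1.61) = -1.047 pp.

-1.05 percentage points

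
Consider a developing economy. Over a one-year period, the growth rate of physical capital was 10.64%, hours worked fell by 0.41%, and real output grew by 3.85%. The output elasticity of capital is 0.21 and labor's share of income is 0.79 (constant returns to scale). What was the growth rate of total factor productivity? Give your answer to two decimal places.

Labor's share = 1 − 0.21 = 0.79.
Physical capital: 0.21 × 10.64 = 2.2344 pp.
Hours worked: 0.79 × (-0.41) = -0.3239 pp.
TFP growth = 3.85 − 1.9105 = 1.9395%.

1.94%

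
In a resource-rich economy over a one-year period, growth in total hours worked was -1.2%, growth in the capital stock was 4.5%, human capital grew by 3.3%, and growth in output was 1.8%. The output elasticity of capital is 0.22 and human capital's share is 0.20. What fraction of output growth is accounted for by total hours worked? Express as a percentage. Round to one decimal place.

Labor's share = 1 − 0.22 − 0.2 = 0.58.
Total hours worked contributed 0.58 × (-1.2) = -0.696 pp.
Share of growth = -0.696 / 1.8 × 100 = -38.667%.

Total hours worked accounted for -38.7% of growth.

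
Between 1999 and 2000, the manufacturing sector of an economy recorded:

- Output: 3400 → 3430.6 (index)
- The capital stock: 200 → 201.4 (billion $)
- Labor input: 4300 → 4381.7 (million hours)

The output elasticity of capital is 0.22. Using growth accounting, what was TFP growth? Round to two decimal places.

-0.74%

Output growth = (3430.6 − 3400) / 3400 = 0.9%.
The capital stock growth = (201.4 − 200) / 200 = 0.7%.
Labor input growth = (4381.7 − 4300) / 4300 = 1.9%.
Labor's share = 1 − 0.22 = 0.78.
The capital stock: 0.22 × 0.7 = 0.154 pp.
Labor input: 0.78 × 1.9 = 1.482 pp.
TFP growth = 0.9 − 1.636 = -0.736%.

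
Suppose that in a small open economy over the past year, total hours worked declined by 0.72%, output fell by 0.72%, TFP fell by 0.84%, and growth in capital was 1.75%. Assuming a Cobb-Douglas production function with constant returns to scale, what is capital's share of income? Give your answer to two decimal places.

α = 0.34

gY = gA + α·gK + (1−α)·gL, so gY − gA − gL = α(gK − gL).
-0.72 + 0.84 + 0.72 = α × (1.75 − (-0.72)).
0.84 = 2.47 α, so α = 0.3401.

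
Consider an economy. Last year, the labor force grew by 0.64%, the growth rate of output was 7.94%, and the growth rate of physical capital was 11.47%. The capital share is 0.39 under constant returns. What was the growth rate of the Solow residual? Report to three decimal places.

Labor's share = 1 − 0.39 = 0.61.
Physical capital: 0.39 × 11.47 = 4.4733 pp.
The labor force: 0.61 × 0.64 = 0.3904 pp.
TFP growth = 7.94 − 4.8637 = 3.0763%.

The Solow residual growth was 3.076%.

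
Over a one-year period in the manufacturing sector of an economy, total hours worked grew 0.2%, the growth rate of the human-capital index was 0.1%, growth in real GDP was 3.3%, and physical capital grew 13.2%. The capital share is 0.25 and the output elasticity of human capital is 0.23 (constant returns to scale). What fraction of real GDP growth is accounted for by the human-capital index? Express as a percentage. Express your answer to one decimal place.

The human-capital index contributed 0.23 × 0.1 = 0.023 pp.
Share of growth = 0.023 / 3.3 × 100 = 0.697%.

0.7%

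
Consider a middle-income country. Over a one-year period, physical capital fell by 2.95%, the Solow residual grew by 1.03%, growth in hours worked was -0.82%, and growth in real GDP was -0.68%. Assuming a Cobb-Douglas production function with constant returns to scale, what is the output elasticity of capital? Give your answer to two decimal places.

gY = gA + α·gK + (1−α)·gL, so gY − gA − gL = α(gK − gL).
-0.68 − 1.03 + 0.82 = α × (-2.95 − (-0.82)).
-0.89 = -2.13 α, so α = 0.4178.

The output elasticity of capital is 0.42.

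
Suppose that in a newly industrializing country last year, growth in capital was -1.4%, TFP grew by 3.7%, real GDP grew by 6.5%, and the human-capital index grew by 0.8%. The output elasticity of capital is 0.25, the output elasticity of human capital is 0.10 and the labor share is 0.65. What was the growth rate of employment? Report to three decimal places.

Labor's share = 1 − 0.25 − 0.1 = 0.65.
gY = gA + 0.25×(-1.4) + 0.1×0.8 + 0.65×g.
0.65×g = 6.5 − 3.7 + 0.27 = 3.07.
g = 3.07 / 0.65 = 4.72308%.

4.723%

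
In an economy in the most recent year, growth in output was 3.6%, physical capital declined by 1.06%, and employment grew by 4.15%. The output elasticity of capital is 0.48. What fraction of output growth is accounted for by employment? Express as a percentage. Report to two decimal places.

Employment accounted for 59.94% of growth.

Labor's share = 1 − 0.48 = 0.52.
Employment contributed 0.52 × 4.15 = 2.158 pp.
Share of growth = 2.158 / 3.6 × 100 = 59.9444%.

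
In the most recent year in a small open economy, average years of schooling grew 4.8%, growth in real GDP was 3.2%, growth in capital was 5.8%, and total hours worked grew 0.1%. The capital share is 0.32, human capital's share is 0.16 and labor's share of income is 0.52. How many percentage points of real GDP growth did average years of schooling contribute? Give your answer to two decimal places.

Contribution = share × growth = 0.16 × 4.8 = 0.768 pp.

0.77 pp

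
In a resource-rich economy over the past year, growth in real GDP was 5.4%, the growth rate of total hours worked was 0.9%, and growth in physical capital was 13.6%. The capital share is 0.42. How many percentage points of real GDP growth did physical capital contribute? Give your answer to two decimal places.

5.71 percentage points

Contribution = share × growth = 0.42 × 13.6 = 5.712 pp.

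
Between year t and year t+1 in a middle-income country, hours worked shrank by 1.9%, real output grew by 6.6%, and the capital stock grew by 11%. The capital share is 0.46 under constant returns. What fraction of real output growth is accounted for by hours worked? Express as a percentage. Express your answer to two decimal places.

Labor's share = 1 − 0.46 = 0.54.
Hours worked contributed 0.54 × (-1.9) = -1.026 pp.
Share of growth = -1.026 / 6.6 × 100 = -15.5455%.

Hours worked accounted for -15.55% of growth.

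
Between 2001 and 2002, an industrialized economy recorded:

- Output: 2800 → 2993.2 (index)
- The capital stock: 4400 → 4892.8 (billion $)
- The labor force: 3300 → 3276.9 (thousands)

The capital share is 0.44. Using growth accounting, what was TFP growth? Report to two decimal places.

2.36%

Output growth = (2993.2 − 2800) / 2800 = 6.9%.
The capital stock growth = (4892.8 − 4400) / 4400 = 11.2%.
The labor force growth = (3276.9 − 3300) / 3300 = -0.7%.
Labor's share = 1 − 0.44 = 0.56.
The capital stock: 0.44 × 11.2 = 4.928 pp.
The labor force: 0.56 × (-0.7) = -0.392 pp.
TFP growth = 6.9 − 4.536 = 2.364%.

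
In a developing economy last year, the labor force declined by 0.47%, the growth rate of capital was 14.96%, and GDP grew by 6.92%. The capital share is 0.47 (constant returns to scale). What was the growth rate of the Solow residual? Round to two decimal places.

0.14%

Labor's share = 1 − 0.47 = 0.53.
Capital: 0.47 × 14.96 = 7.0312 pp.
The labor force: 0.53 × (-0.47) = -0.2491 pp.
TFP growth = 6.92 − 6.7821 = 0.1379%.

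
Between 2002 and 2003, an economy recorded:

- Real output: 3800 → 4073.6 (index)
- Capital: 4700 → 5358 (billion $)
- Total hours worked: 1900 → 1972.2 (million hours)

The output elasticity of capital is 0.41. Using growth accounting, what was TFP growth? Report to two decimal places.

-0.78%

Real output growth = (4073.6 − 3800) / 3800 = 7.2%.
Capital growth = (5358 − 4700) / 4700 = 14%.
Total hours worked growth = (1972.2 − 1900) / 1900 = 3.8%.
Labor's share = 1 − 0.41 = 0.59.
Capital: 0.41 × 14 = 5.74 pp.
Total hours worked: 0.59 × 3.8 = 2.242 pp.
TFP growth = 7.2 − 7.982 = -0.782%.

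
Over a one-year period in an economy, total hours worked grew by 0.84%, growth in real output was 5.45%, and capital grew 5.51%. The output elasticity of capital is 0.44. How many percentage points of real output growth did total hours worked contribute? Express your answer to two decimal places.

0.47

Labor's share = 1 − 0.44 = 0.56.
Contribution = share × growth = 0.56 × 0.84 = 0.4704 pp.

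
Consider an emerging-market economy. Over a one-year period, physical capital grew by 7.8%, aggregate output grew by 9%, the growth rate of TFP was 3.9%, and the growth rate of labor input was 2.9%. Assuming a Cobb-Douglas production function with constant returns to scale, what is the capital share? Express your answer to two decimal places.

gY = gA + α·gK + (1−α)·gL, so gY − gA − gL = α(gK − gL).
9 − 3.9 − 2.9 = α × (7.8 − 2.9).
2.2 = 4.9 α, so α = 0.449.

0.45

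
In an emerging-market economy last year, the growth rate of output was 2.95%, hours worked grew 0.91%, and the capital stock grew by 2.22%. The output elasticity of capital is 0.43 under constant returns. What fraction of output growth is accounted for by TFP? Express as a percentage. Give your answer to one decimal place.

TFP accounted for 50.1% of growth.

Labor's share = 1 − 0.43 = 0.57.
The capital stock: 0.43 × 2.22 = 0.9546 pp.
Hours worked: 0.57 × 0.91 = 0.5187 pp.
TFP growth = 2.95 − 1.4733 = 1.4767%.
TFP share of growth = 1.4767 / 2.95 × 100 = 50.058%.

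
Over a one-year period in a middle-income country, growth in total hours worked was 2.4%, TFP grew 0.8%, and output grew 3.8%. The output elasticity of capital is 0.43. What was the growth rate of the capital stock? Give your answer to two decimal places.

3.80%

Labor's share = 1 − 0.43 = 0.57.
gY = gA + 0.57×2.4 + 0.43×g.
0.43×g = 3.8 − 0.8 − 1.368 = 1.632.
g = 1.632 / 0.43 = 3.7953%.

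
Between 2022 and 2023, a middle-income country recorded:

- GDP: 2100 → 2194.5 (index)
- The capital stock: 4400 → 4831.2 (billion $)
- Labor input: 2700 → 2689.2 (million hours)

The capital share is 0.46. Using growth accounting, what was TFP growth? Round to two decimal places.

GDP growth = (2194.5 − 2100) / 2100 = 4.5%.
The capital stock growth = (4831.2 − 4400) / 4400 = 9.8%.
Labor input growth = (2689.2 − 2700) / 2700 = -0.4%.
Labor's share = 1 − 0.46 = 0.54.
The capital stock: 0.46 × 9.8 = 4.508 pp.
Labor input: 0.54 × (-0.4) = -0.216 pp.
TFP growth = 4.5 − 4.292 = 0.208%.

0.21%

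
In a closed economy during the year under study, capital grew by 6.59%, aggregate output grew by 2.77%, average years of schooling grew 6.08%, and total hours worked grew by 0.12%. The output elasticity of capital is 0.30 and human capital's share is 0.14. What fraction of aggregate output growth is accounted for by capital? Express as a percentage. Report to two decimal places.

71.37%

Capital contributed 0.3 × 6.59 = 1.977 pp.
Share of growth = 1.977 / 2.77 × 100 = 71.3718%.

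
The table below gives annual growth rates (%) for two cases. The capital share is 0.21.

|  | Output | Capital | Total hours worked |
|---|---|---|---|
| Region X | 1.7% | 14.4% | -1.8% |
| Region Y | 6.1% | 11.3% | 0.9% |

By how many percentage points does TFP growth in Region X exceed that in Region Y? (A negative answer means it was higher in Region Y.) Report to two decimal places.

Labor's share = 1 − 0.21 = 0.79.
Region X: TFP = 1.7 − 3.024 + 1.422 = 0.098%.
Region Y: TFP = 6.1 − 2.373 − 0.711 = 3.016%.
Difference = 0.098 − (3.016) = -2.918 pp.

-2.92 percentage points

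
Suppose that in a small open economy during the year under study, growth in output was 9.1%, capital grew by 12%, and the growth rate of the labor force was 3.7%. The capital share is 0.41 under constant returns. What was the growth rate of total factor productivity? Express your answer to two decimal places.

Labor's share = 1 − 0.41 = 0.59.
Capital: 0.41 × 12 = 4.92 pp.
The labor force: 0.59 × 3.7 = 2.183 pp.
TFP growth = 9.1 − 7.103 = 1.997%.

2.00%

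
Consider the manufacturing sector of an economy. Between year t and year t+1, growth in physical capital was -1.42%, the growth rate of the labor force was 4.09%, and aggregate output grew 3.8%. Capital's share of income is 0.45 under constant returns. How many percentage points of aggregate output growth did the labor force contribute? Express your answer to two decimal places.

2.25 percentage points

Labor's share = 1 − 0.45 = 0.55.
Contribution = share × growth = 0.55 × 4.09 = 2.2495 pp.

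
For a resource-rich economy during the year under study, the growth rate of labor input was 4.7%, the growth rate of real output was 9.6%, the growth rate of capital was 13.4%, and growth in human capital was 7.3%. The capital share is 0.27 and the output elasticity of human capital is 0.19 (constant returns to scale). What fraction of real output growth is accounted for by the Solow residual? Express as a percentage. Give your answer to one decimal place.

Labor's share = 1 − 0.27 − 0.19 = 0.54.
Capital: 0.27 × 13.4 = 3.618 pp.
Human capital: 0.19 × 7.3 = 1.387 pp.
Labor input: 0.54 × 4.7 = 2.538 pp.
TFP growth = 9.6 − 7.543 = 2.057%.
TFP share of growth = 2.057 / 9.6 × 100 = 21.427%.

21.4%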